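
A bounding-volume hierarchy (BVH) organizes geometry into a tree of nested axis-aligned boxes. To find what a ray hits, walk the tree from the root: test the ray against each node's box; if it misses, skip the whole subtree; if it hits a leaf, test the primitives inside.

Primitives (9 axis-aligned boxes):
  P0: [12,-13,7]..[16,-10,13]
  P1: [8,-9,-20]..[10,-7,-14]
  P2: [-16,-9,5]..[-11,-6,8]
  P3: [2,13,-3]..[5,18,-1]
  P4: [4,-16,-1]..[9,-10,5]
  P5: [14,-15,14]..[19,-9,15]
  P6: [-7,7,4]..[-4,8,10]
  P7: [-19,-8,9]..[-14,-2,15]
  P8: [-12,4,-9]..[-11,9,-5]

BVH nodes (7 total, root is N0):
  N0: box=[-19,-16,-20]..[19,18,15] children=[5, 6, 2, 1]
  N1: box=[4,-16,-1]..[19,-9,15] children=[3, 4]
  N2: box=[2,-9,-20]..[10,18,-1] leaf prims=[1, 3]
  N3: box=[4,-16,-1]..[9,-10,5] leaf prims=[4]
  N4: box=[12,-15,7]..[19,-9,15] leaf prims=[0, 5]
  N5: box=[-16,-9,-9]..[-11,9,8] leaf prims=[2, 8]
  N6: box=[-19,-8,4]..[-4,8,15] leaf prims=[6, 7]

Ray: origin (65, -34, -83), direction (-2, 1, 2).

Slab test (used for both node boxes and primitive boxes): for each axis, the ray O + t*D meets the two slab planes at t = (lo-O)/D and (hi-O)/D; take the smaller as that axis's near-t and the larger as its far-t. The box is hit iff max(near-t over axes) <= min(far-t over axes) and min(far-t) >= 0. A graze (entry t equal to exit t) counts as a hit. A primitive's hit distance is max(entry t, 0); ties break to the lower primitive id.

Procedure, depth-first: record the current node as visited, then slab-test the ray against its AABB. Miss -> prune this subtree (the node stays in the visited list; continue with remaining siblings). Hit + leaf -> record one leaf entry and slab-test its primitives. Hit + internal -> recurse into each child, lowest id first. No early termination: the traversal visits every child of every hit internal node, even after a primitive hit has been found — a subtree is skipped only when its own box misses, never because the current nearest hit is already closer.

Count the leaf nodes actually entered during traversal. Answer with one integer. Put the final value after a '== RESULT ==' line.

Walk:
N0 x:[23,42] y:[18,52] z:[63/2,49] -> hit [63/2,42], descend [1, 2, 5, 6]
  N1 x:[23,61/2] y:[18,25] z:[41,49] -> miss, prune
  N2 x:[55/2,63/2] y:[25,52] z:[63/2,41] -> hit [63/2,63/2] leaf, test {P1(miss), P3(miss)}
  N5 x:[38,81/2] y:[25,43] z:[37,91/2] -> hit [38,81/2] leaf, test {P2(miss), P8@t=38}
  N6 x:[69/2,42] y:[26,42] z:[87/2,49] -> miss, prune

5 AABB tests over nodes [0, 1, 2, 5, 6]; 2 leaves entered; closest P8.

== RESULT ==
2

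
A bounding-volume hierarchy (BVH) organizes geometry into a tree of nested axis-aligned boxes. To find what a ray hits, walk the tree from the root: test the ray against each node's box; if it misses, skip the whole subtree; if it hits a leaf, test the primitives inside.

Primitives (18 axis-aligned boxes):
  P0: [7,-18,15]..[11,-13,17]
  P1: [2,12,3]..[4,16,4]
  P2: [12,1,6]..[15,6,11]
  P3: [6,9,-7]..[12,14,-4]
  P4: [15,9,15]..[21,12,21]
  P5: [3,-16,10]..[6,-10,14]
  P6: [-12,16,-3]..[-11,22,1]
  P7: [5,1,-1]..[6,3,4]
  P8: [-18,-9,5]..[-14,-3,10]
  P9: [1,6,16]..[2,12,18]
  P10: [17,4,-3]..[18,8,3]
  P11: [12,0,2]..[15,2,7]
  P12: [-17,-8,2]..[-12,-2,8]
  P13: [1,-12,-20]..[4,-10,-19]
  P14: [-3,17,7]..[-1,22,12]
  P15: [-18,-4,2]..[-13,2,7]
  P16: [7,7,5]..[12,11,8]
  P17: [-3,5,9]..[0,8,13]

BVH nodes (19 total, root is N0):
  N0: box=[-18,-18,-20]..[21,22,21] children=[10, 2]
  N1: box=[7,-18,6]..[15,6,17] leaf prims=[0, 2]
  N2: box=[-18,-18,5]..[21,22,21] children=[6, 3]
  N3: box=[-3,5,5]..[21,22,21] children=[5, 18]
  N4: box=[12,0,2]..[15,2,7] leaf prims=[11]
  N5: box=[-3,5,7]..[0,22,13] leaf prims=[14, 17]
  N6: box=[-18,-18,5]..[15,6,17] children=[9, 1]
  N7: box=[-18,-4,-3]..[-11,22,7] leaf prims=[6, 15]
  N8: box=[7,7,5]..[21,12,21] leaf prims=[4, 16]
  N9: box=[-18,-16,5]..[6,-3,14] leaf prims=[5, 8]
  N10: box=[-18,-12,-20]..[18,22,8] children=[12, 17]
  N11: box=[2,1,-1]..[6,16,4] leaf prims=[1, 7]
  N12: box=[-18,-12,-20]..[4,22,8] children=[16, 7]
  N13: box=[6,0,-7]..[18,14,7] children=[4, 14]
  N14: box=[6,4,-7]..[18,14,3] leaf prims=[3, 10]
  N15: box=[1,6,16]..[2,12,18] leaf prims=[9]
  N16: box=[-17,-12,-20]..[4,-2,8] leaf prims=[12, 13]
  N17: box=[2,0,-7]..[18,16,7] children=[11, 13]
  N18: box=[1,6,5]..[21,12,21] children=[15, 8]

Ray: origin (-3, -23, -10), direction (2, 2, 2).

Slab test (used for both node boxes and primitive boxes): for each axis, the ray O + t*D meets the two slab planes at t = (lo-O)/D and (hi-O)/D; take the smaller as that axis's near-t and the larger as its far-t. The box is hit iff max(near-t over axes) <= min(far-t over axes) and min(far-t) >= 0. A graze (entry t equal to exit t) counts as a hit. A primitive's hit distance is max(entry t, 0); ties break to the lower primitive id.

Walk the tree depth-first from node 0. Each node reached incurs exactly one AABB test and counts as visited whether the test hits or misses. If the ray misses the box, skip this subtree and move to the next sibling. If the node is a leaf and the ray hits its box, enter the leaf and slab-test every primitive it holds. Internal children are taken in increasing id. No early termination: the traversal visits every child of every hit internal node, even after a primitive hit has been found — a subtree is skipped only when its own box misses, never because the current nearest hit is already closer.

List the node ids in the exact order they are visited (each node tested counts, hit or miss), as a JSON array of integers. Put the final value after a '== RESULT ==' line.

Walk:
N0 x:[-15/2,12] y:[5/2,45/2] z:[-5,31/2] -> hit [5/2,12], descend [2, 10]
  N2 x:[-15/2,12] y:[5/2,45/2] z:[15/2,31/2] -> hit [15/2,12], descend [3, 6]
    N3 x:[0,12] y:[14,45/2] z:[15/2,31/2] -> miss, prune
    N6 x:[-15/2,9] y:[5/2,29/2] z:[15/2,27/2] -> hit [15/2,9], descend [1, 9]
      N1 x:[5,9] y:[5/2,29/2] z:[8,27/2] -> hit [8,9] leaf, test {P0(miss), P2(miss)}
      N9 x:[-15/2,9/2] y:[7/2,10] z:[15/2,12] -> miss, prune
  N10 x:[-15/2,21/2] y:[11/2,45/2] z:[-5,9] -> hit [11/2,9], descend [12, 17]
    N12 x:[-15/2,7/2] y:[11/2,45/2] z:[-5,9] -> miss, prune
    N17 x:[5/2,21/2] y:[23/2,39/2] z:[3/2,17/2] -> miss, prune

order=[0, 2, 3, 6, 1, 9, 10, 12, 17]  |boxes|=9  |leaves|=1  hit=miss

== RESULT ==
[0, 2, 3, 6, 1, 9, 10, 12, 17]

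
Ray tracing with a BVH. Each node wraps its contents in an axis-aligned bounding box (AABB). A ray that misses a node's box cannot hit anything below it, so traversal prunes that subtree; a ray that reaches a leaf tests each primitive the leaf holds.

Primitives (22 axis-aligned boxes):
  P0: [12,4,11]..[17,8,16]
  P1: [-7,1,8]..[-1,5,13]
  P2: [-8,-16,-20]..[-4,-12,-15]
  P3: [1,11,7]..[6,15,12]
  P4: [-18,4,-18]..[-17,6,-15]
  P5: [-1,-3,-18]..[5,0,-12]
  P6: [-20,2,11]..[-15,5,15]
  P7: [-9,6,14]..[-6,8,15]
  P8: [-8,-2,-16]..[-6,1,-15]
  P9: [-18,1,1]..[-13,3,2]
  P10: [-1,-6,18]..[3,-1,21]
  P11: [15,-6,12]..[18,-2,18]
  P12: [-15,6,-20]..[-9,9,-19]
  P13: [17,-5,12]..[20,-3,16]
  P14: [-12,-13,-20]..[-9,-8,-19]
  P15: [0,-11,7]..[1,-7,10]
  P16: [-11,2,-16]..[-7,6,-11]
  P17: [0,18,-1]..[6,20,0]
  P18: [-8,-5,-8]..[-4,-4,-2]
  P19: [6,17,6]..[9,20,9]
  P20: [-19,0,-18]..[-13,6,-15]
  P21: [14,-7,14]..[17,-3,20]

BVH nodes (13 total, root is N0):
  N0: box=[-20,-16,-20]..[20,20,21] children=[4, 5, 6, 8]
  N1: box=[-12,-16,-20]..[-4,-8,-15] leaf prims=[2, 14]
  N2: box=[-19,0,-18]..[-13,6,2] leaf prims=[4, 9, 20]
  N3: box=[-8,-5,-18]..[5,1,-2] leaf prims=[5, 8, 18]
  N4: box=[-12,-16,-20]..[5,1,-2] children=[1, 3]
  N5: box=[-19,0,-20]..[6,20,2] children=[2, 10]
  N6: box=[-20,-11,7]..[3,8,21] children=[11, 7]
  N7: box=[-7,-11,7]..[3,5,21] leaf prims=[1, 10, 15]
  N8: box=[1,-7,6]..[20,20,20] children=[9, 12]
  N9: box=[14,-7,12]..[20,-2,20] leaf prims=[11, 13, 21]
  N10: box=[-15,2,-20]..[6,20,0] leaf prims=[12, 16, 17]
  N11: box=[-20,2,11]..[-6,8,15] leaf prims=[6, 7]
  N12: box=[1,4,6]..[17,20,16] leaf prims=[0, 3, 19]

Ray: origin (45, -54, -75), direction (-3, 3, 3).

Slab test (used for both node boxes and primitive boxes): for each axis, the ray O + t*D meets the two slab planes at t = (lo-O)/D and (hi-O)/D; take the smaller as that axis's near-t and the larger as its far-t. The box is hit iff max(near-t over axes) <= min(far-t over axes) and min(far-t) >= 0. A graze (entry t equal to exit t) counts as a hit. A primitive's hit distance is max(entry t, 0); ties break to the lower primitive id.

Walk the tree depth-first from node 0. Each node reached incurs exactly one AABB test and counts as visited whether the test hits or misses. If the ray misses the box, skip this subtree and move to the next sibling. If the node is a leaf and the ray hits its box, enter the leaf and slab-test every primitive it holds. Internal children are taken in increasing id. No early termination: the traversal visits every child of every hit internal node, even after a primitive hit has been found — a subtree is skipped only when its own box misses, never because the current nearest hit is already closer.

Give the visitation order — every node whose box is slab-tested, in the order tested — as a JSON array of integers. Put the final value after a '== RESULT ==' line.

Traverse from the root:
N0 x:[25/3,65/3] y:[38/3,74/3] z:[55/3,32] -> hit [55/3,65/3], descend [4, 5, 6, 8]
  N4 x:[40/3,19] y:[38/3,55/3] z:[55/3,73/3] -> hit [55/3,55/3], descend [1, 3]
    N1 x:[49/3,19] y:[38/3,46/3] z:[55/3,20] -> miss, prune
    N3 x:[40/3,53/3] y:[49/3,55/3] z:[19,73/3] -> miss, prune
  N5 x:[13,64/3] y:[18,74/3] z:[55/3,77/3] -> hit [55/3,64/3], descend [2, 10]
    N2 x:[58/3,64/3] y:[18,20] z:[19,77/3] -> hit [58/3,20] leaf, test {P4(miss), P9(miss), P20@t=58/3}
    N10 x:[13,20] y:[56/3,74/3] z:[55/3,25] -> hit [56/3,20] leaf, test {P12(miss), P16(miss), P17(miss)}
  N6 x:[14,65/3] y:[43/3,62/3] z:[82/3,32] -> miss, prune
  N8 x:[25/3,44/3] y:[47/3,74/3] z:[27,95/3] -> miss, prune

order=[0, 4, 1, 3, 5, 2, 10, 6, 8]  |boxes|=9  |leaves|=2  hit=P20

== RESULT ==
[0, 4, 1, 3, 5, 2, 10, 6, 8]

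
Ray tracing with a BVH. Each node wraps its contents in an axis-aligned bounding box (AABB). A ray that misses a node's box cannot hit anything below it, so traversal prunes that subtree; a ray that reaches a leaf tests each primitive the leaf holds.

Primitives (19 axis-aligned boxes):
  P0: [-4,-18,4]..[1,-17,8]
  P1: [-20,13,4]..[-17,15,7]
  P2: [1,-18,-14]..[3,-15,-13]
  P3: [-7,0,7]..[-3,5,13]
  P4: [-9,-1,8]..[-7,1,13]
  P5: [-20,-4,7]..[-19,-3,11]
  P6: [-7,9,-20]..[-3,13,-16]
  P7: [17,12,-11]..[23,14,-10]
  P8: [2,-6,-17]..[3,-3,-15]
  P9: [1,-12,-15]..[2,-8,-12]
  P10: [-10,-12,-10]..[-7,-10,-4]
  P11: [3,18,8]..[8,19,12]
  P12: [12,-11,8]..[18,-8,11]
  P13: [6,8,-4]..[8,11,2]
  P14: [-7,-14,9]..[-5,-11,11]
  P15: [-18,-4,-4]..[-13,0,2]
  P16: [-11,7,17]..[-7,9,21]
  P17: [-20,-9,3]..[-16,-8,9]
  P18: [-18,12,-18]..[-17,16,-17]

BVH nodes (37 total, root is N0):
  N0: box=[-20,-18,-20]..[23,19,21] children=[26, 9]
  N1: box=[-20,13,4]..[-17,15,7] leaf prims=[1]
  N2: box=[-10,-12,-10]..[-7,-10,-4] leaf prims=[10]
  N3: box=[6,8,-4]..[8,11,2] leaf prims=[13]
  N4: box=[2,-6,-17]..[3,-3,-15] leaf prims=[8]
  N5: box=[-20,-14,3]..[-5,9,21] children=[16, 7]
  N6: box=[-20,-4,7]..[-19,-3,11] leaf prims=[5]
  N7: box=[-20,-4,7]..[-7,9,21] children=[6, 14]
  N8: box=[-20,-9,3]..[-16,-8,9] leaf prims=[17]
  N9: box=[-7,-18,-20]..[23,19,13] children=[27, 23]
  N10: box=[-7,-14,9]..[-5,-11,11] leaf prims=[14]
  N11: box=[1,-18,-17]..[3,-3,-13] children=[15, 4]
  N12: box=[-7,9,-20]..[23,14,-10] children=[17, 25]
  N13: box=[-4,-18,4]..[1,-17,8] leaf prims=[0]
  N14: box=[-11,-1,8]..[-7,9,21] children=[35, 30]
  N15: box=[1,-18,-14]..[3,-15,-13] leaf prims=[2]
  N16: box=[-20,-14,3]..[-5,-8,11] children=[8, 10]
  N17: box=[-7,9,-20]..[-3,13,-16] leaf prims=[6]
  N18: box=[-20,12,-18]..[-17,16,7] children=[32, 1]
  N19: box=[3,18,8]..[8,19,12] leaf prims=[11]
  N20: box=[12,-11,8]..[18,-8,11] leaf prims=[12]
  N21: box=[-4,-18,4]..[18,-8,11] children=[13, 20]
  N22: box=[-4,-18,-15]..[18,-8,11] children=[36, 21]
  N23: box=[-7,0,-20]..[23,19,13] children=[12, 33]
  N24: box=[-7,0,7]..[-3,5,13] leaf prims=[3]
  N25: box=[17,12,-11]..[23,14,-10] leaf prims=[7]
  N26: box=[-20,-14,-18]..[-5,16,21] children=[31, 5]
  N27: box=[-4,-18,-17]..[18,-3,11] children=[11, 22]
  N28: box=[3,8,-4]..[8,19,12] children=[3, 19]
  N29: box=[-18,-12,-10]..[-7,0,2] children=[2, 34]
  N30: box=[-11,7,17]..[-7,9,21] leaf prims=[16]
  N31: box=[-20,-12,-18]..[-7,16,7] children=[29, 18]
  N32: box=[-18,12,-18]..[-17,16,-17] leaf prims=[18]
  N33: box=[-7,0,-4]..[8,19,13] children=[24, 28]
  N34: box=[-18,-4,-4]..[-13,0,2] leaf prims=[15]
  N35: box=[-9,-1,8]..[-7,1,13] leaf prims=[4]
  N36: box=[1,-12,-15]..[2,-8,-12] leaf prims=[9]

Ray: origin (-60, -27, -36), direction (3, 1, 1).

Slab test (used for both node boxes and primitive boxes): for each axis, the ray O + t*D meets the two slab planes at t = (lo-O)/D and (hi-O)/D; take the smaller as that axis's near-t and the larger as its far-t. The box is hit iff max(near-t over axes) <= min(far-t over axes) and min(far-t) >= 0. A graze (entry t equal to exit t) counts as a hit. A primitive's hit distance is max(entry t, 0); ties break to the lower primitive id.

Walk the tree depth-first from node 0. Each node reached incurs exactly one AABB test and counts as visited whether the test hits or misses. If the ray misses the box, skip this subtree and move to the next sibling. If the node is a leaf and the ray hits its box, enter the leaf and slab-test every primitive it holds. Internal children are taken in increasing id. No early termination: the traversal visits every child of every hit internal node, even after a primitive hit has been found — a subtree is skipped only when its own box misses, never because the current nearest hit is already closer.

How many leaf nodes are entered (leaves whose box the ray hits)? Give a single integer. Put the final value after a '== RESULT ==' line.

Traverse from the root:
N0 x:[40/3,83/3] y:[9,46] z:[16,57] -> hit [16,83/3], descend [9, 26]
  N9 x:[53/3,83/3] y:[9,46] z:[16,49] -> hit [53/3,83/3], descend [23, 27]
    N23 x:[53/3,83/3] y:[27,46] z:[16,49] -> hit [27,83/3], descend [12, 33]
      N12 x:[53/3,83/3] y:[36,41] z:[16,26] -> miss, prune
      N33 x:[53/3,68/3] y:[27,46] z:[32,49] -> miss, prune
    N27 x:[56/3,26] y:[9,24] z:[19,47] -> hit [19,24], descend [11, 22]
      N11 x:[61/3,21] y:[9,24] z:[19,23] -> hit [61/3,21], descend [4, 15]
        N4 x:[62/3,21] y:[21,24] z:[19,21] -> hit [21,21] leaf, test {P8@t=21}
        N15 x:[61/3,21] y:[9,12] z:[22,23] -> miss, prune
      N22 x:[56/3,26] y:[9,19] z:[21,47] -> miss, prune
  N26 x:[40/3,55/3] y:[13,43] z:[18,57] -> hit [18,55/3], descend [5, 31]
    N5 x:[40/3,55/3] y:[13,36] z:[39,57] -> miss, prune
    N31 x:[40/3,53/3] y:[15,43] z:[18,43] -> miss, prune

Visited [0, 9, 23, 12, 33, 27, 11, 4, 15, 22, 26, 5, 31]. Tests: 13 box, 1 leaf. Nearest: P8.

== RESULT ==
1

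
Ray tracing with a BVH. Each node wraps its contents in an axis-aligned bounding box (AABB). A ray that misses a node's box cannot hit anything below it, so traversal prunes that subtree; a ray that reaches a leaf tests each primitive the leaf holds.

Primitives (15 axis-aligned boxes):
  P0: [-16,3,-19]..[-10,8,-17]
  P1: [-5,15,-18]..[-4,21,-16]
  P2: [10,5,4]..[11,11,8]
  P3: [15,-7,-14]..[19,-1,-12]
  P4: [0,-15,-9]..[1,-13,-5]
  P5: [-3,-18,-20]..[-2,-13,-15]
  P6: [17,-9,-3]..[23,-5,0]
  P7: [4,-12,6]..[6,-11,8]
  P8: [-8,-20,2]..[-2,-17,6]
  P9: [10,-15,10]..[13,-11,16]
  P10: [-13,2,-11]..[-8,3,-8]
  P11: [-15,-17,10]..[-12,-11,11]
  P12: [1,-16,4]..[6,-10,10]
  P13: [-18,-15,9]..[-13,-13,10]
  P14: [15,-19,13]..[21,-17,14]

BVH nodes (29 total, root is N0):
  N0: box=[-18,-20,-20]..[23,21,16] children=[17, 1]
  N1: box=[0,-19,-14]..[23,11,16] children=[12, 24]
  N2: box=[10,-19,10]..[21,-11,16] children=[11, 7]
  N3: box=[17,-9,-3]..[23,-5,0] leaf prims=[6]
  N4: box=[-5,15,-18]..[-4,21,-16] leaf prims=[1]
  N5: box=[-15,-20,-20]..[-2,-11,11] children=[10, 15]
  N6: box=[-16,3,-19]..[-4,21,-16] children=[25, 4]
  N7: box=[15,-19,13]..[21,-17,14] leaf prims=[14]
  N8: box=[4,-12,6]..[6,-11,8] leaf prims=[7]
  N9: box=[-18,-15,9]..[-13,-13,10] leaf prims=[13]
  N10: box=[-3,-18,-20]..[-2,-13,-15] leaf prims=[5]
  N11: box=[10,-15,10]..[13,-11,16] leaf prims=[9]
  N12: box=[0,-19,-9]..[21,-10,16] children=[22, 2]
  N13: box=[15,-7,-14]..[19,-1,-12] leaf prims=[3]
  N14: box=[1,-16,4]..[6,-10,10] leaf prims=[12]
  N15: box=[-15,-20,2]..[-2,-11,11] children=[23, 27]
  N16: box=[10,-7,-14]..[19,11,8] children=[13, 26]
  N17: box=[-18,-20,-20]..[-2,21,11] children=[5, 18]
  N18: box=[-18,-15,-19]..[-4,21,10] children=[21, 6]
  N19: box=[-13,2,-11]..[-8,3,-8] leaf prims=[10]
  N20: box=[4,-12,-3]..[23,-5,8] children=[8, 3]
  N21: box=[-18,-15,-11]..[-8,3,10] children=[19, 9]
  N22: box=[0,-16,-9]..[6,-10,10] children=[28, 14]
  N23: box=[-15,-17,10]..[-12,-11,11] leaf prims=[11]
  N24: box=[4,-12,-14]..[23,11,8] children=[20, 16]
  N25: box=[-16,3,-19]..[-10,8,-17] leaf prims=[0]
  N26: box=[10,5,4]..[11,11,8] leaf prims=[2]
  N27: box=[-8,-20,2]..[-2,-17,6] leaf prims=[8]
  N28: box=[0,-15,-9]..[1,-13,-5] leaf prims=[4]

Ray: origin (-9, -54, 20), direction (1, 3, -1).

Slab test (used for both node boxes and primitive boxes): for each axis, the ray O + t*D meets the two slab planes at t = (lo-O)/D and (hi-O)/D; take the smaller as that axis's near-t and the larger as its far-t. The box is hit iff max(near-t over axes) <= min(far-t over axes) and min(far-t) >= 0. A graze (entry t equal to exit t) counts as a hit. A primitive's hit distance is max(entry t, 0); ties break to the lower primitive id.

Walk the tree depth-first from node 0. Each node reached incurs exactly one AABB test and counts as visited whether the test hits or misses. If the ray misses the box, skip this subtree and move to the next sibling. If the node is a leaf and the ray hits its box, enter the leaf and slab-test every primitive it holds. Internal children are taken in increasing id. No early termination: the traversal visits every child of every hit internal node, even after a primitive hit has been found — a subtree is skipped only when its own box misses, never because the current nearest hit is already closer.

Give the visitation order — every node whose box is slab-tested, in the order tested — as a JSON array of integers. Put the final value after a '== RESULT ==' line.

Trace the traversal:
N0 x:[-9,32] y:[34/3,25] z:[4,40] -> hit [34/3,25], descend [1, 17]
  N1 x:[9,32] y:[35/3,65/3] z:[4,34] -> hit [35/3,65/3], descend [12, 24]
    N12 x:[9,30] y:[35/3,44/3] z:[4,29] -> hit [35/3,44/3], descend [2, 22]
      N2 x:[19,30] y:[35/3,43/3] z:[4,10] -> miss, prune
      N22 x:[9,15] y:[38/3,44/3] z:[10,29] -> hit [38/3,44/3], descend [14, 28]
        N14 x:[10,15] y:[38/3,44/3] z:[10,16] -> hit [38/3,44/3] leaf, test {P12@t=38/3}
        N28 x:[9,10] y:[13,41/3] z:[25,29] -> miss, prune
    N24 x:[13,32] y:[14,65/3] z:[12,34] -> hit [14,65/3], descend [16, 20]
      N16 x:[19,28] y:[47/3,65/3] z:[12,34] -> hit [19,65/3], descend [13, 26]
        N13 x:[24,28] y:[47/3,53/3] z:[32,34] -> miss, prune
        N26 x:[19,20] y:[59/3,65/3] z:[12,16] -> miss, prune
      N20 x:[13,32] y:[14,49/3] z:[12,23] -> hit [14,49/3], descend [3, 8]
        N3 x:[26,32] y:[15,49/3] z:[20,23] -> miss, prune
        N8 x:[13,15] y:[14,43/3] z:[12,14] -> hit [14,14] leaf, test {P7@t=14}
  N17 x:[-9,7] y:[34/3,25] z:[9,40] -> miss, prune

order=[0, 1, 12, 2, 22, 14, 28, 24, 16, 13, 26, 20, 3, 8, 17]  |boxes|=15  |leaves|=2  hit=P12

== RESULT ==
[0, 1, 12, 2, 22, 14, 28, 24, 16, 13, 26, 20, 3, 8, 17]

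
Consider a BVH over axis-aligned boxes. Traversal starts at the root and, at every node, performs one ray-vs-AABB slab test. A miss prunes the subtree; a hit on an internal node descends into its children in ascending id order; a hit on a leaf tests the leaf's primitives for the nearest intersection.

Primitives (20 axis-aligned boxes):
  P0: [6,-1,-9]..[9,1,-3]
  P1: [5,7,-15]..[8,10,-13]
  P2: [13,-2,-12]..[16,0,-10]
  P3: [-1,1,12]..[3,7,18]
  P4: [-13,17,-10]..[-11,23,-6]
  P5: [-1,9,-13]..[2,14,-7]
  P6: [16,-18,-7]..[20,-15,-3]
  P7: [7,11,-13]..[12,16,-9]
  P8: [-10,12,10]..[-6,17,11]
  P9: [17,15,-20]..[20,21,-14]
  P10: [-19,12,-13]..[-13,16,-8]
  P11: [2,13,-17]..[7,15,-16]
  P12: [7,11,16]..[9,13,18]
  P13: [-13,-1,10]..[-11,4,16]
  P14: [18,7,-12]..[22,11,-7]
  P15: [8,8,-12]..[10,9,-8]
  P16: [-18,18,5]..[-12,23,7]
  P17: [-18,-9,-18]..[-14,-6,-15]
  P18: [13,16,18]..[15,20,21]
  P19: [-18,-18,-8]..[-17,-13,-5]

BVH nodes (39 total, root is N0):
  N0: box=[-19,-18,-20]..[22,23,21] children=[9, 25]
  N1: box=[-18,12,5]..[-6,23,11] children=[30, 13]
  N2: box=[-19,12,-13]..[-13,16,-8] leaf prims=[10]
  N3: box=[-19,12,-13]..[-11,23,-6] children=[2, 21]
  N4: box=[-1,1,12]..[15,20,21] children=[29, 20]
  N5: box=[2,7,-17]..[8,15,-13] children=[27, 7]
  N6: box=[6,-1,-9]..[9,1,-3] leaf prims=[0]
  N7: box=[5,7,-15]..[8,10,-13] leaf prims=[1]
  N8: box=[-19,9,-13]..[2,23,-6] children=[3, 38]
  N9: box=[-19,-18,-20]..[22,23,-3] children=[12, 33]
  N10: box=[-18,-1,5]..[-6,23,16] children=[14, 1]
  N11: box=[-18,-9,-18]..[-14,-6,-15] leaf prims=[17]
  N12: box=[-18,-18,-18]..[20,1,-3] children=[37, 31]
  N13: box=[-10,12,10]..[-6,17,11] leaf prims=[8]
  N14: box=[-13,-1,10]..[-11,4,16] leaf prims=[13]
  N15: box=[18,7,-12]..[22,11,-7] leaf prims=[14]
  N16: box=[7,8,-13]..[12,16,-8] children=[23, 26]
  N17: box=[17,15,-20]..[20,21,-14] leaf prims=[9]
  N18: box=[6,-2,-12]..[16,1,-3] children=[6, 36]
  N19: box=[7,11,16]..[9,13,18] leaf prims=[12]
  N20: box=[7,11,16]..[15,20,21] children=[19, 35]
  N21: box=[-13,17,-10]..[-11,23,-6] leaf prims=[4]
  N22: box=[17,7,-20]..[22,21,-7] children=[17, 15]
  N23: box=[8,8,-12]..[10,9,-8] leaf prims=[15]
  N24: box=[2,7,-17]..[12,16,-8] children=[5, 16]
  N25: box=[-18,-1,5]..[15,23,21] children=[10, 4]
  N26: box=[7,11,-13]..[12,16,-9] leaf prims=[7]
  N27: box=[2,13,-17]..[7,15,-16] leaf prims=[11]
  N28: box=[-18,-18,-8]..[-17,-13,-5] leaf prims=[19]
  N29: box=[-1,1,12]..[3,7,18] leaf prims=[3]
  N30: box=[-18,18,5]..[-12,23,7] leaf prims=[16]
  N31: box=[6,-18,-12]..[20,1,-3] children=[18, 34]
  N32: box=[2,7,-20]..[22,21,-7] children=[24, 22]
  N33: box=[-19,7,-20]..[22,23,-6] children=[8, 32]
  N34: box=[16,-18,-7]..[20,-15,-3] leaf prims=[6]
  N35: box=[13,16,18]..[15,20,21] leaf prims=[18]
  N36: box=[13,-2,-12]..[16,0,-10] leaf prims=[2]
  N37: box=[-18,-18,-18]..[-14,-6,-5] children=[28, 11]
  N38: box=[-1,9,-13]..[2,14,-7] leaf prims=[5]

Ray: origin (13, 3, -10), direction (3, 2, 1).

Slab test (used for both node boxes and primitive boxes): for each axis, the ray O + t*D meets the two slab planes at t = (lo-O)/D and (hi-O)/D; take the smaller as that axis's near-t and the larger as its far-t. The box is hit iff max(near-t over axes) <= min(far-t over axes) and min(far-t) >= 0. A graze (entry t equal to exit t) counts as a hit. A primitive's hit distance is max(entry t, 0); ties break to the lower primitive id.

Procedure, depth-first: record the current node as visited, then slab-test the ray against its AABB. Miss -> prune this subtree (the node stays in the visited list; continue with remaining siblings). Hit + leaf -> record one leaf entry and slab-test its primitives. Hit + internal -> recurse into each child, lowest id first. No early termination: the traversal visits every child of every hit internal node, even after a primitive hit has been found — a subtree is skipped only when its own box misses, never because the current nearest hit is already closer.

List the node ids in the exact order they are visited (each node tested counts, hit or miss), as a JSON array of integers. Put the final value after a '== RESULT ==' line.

Traverse from the root:
N0 x:[-32/3,3] y:[-21/2,10] z:[-10,31] -> hit [-10,3], descend [9, 25]
  N9 x:[-32/3,3] y:[-21/2,10] z:[-10,7] -> hit [-10,3], descend [12, 33]
    N12 x:[-31/3,7/3] y:[-21/2,-1] z:[-8,7] -> miss, prune
    N33 x:[-32/3,3] y:[2,10] z:[-10,4] -> hit [2,3], descend [8, 32]
      N8 x:[-32/3,-11/3] y:[3,10] z:[-3,4] -> miss, prune
      N32 x:[-11/3,3] y:[2,9] z:[-10,3] -> hit [2,3], descend [22, 24]
        N22 x:[4/3,3] y:[2,9] z:[-10,3] -> hit [2,3], descend [15, 17]
          N15 x:[5/3,3] y:[2,4] z:[-2,3] -> hit [2,3] leaf, test {P14@t=2}
          N17 x:[4/3,7/3] y:[6,9] z:[-10,-4] -> miss, prune
        N24 x:[-11/3,-1/3] y:[2,13/2] z:[-7,2] -> miss, prune
  N25 x:[-31/3,2/3] y:[-2,10] z:[15,31] -> miss, prune

11 AABB tests over nodes [0, 9, 12, 33, 8, 32, 22, 15, 17, 24, 25]; 1 leaf entered; closest P14.

== RESULT ==
[0, 9, 12, 33, 8, 32, 22, 15, 17, 24, 25]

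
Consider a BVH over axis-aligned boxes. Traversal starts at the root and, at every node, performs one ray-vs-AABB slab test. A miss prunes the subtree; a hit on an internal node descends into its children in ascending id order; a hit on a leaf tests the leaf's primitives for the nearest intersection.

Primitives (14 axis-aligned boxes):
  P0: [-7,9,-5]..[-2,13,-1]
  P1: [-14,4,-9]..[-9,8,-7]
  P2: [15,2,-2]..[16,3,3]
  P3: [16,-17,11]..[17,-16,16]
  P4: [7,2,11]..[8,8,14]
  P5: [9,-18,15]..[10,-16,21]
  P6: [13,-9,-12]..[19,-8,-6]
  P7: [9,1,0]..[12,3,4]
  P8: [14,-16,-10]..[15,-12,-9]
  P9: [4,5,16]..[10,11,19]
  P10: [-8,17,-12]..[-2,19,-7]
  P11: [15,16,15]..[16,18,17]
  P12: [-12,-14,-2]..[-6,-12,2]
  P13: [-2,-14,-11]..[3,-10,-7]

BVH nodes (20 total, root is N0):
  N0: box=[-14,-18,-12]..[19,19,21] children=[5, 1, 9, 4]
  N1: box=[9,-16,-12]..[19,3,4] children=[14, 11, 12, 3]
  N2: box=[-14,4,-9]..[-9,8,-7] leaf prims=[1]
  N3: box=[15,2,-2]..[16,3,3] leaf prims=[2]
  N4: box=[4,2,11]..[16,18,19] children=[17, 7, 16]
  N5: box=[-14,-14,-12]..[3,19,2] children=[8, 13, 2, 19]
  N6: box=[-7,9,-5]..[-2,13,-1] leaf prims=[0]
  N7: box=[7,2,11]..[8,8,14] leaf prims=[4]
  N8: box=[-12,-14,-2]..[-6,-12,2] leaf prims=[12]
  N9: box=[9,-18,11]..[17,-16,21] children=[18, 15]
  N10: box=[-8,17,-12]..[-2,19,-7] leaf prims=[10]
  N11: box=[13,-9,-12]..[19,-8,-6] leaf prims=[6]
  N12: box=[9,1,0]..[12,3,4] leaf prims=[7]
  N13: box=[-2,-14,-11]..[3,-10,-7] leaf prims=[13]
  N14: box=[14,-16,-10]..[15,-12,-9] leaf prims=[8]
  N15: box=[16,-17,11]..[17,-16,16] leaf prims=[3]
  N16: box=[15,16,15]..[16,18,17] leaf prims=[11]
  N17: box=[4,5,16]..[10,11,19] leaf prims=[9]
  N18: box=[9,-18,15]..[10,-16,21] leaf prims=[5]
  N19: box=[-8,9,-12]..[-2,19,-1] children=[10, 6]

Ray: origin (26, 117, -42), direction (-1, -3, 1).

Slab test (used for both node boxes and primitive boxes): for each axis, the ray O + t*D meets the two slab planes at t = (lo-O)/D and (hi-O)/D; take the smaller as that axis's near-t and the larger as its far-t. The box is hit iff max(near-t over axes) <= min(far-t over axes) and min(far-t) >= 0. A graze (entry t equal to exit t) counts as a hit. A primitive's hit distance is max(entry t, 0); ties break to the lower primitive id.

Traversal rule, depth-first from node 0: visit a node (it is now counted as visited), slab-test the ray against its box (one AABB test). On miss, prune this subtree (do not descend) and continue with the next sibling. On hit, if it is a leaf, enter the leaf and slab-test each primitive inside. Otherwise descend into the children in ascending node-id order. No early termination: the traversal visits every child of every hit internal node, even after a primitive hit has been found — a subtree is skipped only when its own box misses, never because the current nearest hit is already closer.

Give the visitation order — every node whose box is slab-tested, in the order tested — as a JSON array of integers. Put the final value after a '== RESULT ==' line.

Traverse from the root:
N0 x:[7,40] y:[98/3,45] z:[30,63] -> hit [98/3,40], descend [1, 4, 5, 9]
  N1 x:[7,17] y:[38,133/3] z:[30,46] -> miss, prune
  N4 x:[10,22] y:[33,115/3] z:[53,61] -> miss, prune
  N5 x:[23,40] y:[98/3,131/3] z:[30,44] -> hit [98/3,40], descend [2, 8, 13, 19]
    N2 x:[35,40] y:[109/3,113/3] z:[33,35] -> miss, prune
    N8 x:[32,38] y:[43,131/3] z:[40,44] -> miss, prune
    N13 x:[23,28] y:[127/3,131/3] z:[31,35] -> miss, prune
    N19 x:[28,34] y:[98/3,36] z:[30,41] -> hit [98/3,34], descend [6, 10]
      N6 x:[28,33] y:[104/3,36] z:[37,41] -> miss, prune
      N10 x:[28,34] y:[98/3,100/3] z:[30,35] -> hit [98/3,100/3] leaf, test {P10@t=98/3}
  N9 x:[9,17] y:[133/3,45] z:[53,63] -> miss, prune

Summary -> nodes [0, 1, 4, 5, 2, 8, 13, 19, 6, 10, 9]; box-tests=11; leaf-entries=1; first=P10

== RESULT ==
[0, 1, 4, 5, 2, 8, 13, 19, 6, 10, 9]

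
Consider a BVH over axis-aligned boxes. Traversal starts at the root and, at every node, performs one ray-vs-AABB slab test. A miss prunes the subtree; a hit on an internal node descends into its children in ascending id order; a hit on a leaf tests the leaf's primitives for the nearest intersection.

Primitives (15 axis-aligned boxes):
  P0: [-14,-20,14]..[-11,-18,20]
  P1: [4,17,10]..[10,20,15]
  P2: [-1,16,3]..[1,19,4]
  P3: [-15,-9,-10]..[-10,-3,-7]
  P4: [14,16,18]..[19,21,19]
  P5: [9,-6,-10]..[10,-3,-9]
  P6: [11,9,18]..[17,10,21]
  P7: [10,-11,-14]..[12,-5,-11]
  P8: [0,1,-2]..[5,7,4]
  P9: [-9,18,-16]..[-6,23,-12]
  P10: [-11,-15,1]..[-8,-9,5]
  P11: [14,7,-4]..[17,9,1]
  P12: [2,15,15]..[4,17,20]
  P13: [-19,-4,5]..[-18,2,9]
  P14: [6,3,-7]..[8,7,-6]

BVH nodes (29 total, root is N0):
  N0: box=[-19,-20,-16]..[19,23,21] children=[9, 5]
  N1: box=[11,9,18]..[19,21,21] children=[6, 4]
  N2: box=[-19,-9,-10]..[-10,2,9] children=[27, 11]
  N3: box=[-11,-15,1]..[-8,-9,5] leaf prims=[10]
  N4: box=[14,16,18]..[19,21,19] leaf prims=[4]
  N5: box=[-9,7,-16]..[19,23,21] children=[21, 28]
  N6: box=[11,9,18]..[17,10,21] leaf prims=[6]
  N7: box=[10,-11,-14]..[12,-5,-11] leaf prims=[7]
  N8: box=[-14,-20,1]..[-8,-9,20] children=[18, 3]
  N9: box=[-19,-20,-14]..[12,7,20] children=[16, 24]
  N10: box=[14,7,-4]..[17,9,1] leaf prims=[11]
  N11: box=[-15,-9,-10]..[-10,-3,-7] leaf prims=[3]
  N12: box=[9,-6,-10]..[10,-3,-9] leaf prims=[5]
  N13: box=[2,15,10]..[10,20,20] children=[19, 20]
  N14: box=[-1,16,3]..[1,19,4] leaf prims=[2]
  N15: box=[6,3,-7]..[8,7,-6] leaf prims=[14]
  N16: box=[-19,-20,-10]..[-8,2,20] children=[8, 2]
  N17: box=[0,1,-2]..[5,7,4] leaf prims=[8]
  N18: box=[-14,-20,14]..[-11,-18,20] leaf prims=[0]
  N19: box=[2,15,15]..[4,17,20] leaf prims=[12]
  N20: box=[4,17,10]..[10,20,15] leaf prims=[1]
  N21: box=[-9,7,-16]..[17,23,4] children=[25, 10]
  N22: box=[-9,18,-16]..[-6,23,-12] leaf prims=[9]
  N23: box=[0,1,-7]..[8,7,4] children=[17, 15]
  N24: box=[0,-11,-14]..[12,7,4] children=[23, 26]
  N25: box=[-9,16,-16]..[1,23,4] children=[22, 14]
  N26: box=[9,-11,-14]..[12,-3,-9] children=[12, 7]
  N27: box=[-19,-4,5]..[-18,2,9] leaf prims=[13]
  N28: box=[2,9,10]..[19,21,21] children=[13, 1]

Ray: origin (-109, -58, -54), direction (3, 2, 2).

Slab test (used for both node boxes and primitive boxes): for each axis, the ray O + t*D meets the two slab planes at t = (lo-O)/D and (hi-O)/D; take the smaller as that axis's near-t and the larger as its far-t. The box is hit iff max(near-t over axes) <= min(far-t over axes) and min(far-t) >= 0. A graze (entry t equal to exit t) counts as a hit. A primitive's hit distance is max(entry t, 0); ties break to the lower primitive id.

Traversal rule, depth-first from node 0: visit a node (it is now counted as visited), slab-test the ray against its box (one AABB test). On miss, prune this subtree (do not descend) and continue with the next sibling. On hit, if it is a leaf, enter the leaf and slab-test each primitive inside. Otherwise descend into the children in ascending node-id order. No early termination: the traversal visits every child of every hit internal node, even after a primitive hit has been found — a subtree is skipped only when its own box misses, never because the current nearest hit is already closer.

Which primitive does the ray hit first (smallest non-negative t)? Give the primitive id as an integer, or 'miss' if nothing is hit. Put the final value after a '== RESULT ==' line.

Traverse from the root:
N0 x:[30,128/3] y:[19,81/2] z:[19,75/2] -> hit [30,75/2], descend [5, 9]
  N5 x:[100/3,128/3] y:[65/2,81/2] z:[19,75/2] -> hit [100/3,75/2], descend [21, 28]
    N21 x:[100/3,42] y:[65/2,81/2] z:[19,29] -> miss, prune
    N28 x:[37,128/3] y:[67/2,79/2] z:[32,75/2] -> hit [37,75/2], descend [1, 13]
      N1 x:[40,128/3] y:[67/2,79/2] z:[36,75/2] -> miss, prune
      N13 x:[37,119/3] y:[73/2,39] z:[32,37] -> hit [37,37], descend [19, 20]
        N19 x:[37,113/3] y:[73/2,75/2] z:[69/2,37] -> hit [37,37] leaf, test {P12@t=37}
        N20 x:[113/3,119/3] y:[75/2,39] z:[32,69/2] -> miss, prune
  N9 x:[30,121/3] y:[19,65/2] z:[20,37] -> hit [30,65/2], descend [16, 24]
    N16 x:[30,101/3] y:[19,30] z:[22,37] -> hit [30,30], descend [2, 8]
      N2 x:[30,33] y:[49/2,30] z:[22,63/2] -> hit [30,30], descend [11, 27]
        N11 x:[94/3,33] y:[49/2,55/2] z:[22,47/2] -> miss, prune
        N27 x:[30,91/3] y:[27,30] z:[59/2,63/2] -> hit [30,30] leaf, test {P13@t=30}
      N8 x:[95/3,101/3] y:[19,49/2] z:[55/2,37] -> miss, prune
    N24 x:[109/3,121/3] y:[47/2,65/2] z:[20,29] -> miss, prune

Visited [0, 5, 21, 28, 1, 13, 19, 20, 9, 16, 2, 11, 27, 8, 24]. Tests: 15 box, 2 leaf. Nearest: P13.

== RESULT ==
13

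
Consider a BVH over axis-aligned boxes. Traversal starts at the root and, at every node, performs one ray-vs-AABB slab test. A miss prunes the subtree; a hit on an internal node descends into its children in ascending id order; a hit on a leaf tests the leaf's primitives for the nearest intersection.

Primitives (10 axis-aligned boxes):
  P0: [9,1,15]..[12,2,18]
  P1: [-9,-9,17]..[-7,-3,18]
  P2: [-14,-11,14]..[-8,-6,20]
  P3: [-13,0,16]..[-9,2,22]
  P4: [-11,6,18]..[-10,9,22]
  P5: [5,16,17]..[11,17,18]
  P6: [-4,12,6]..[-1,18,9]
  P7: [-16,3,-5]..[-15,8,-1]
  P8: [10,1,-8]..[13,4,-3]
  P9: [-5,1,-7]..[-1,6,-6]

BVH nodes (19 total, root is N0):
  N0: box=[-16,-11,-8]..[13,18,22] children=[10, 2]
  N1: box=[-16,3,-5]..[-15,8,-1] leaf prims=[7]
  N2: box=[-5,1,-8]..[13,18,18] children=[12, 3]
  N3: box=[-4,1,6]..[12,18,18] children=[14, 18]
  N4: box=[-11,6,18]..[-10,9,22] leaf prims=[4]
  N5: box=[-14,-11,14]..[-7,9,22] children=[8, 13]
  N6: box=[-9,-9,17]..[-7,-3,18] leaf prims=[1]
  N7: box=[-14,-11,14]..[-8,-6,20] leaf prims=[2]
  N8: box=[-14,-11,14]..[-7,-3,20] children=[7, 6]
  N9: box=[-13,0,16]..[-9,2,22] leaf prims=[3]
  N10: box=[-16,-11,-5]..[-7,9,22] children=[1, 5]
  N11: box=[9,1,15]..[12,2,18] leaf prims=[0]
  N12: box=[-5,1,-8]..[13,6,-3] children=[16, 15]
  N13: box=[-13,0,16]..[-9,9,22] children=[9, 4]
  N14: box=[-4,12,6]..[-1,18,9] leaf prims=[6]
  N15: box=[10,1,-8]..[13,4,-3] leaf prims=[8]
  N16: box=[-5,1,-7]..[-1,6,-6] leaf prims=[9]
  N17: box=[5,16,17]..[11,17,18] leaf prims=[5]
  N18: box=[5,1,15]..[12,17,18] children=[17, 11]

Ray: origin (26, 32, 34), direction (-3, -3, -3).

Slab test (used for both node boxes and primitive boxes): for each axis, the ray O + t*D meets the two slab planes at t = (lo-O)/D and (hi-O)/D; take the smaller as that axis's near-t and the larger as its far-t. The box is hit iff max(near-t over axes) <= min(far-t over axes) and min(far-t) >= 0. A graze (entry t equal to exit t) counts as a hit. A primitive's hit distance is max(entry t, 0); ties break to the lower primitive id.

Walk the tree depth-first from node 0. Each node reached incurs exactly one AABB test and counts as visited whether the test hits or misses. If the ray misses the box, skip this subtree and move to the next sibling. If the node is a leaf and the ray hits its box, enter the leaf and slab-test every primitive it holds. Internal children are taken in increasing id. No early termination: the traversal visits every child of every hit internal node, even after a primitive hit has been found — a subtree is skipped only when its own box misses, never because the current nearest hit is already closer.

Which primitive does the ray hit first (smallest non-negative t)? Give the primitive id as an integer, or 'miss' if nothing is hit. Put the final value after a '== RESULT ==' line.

Walk:
N0 x:[13/3,14] y:[14/3,43/3] z:[4,14] -> hit [14/3,14], descend [2, 10]
  N2 x:[13/3,31/3] y:[14/3,31/3] z:[16/3,14] -> hit [16/3,31/3], descend [3, 12]
    N3 x:[14/3,10] y:[14/3,31/3] z:[16/3,28/3] -> hit [16/3,28/3], descend [14, 18]
      N14 x:[9,10] y:[14/3,20/3] z:[25/3,28/3] -> miss, prune
      N18 x:[14/3,7] y:[5,31/3] z:[16/3,19/3] -> hit [16/3,19/3], descend [11, 17]
        N11 x:[14/3,17/3] y:[10,31/3] z:[16/3,19/3] -> miss, prune
        N17 x:[5,7] y:[5,16/3] z:[16/3,17/3] -> hit [16/3,16/3] leaf, test {P5@t=16/3}
    N12 x:[13/3,31/3] y:[26/3,31/3] z:[37/3,14] -> miss, prune
  N10 x:[11,14] y:[23/3,43/3] z:[4,13] -> hit [11,13], descend [1, 5]
    N1 x:[41/3,14] y:[8,29/3] z:[35/3,13] -> miss, prune
    N5 x:[11,40/3] y:[23/3,43/3] z:[4,20/3] -> miss, prune

11 AABB tests over nodes [0, 2, 3, 14, 18, 11, 17, 12, 10, 1, 5]; 1 leaf entered; closest P5.

== RESULT ==
5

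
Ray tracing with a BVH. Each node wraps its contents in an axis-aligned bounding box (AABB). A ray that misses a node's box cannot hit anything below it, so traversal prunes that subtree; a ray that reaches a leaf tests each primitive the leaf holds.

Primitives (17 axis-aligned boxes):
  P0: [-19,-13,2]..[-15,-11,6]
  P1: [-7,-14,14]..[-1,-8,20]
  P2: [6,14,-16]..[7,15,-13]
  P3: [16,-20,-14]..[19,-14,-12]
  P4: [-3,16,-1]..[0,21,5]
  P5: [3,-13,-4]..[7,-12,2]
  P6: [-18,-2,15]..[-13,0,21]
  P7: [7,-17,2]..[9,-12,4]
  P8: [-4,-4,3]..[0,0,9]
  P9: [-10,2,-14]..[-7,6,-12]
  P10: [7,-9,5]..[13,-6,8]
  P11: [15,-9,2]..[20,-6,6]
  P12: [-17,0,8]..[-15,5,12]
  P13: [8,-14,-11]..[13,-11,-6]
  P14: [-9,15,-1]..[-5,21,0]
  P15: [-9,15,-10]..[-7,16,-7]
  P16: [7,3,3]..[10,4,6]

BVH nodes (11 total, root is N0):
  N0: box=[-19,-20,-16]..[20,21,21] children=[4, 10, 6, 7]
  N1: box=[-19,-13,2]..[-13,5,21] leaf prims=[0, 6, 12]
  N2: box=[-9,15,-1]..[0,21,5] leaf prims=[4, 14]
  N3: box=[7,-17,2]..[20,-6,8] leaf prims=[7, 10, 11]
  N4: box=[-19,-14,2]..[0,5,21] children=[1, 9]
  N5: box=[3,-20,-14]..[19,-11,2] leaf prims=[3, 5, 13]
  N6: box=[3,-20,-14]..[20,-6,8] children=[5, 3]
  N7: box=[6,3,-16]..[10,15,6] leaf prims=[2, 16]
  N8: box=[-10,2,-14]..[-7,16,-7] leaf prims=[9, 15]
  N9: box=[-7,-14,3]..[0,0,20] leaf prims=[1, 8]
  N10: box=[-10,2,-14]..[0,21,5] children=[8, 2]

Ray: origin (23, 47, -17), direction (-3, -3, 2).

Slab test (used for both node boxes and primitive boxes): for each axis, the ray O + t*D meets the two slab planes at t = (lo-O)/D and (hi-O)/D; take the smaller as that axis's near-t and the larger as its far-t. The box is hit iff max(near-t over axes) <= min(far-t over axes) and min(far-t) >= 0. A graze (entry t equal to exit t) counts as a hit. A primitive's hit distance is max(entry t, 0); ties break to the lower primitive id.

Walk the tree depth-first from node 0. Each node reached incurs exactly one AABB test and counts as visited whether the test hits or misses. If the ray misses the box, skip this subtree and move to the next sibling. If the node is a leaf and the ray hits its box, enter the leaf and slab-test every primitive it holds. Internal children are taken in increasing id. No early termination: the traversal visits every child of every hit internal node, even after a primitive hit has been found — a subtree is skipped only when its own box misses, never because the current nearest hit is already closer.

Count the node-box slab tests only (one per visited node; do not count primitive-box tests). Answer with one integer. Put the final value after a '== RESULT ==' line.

Traverse from the root:
N0 x:[1,14] y:[26/3,67/3] z:[1/2,19] -> hit [26/3,14], descend [4, 6, 7, 10]
  N4 x:[23/3,14] y:[14,61/3] z:[19/2,19] -> hit [14,14], descend [1, 9]
    N1 x:[12,14] y:[14,20] z:[19/2,19] -> hit [14,14] leaf, test {P0(miss), P6(miss), P12(miss)}
    N9 x:[23/3,10] y:[47/3,61/3] z:[10,37/2] -> miss, prune
  N6 x:[1,20/3] y:[53/3,67/3] z:[3/2,25/2] -> miss, prune
  N7 x:[13/3,17/3] y:[32/3,44/3] z:[1/2,23/2] -> miss, prune
  N10 x:[23/3,11] y:[26/3,15] z:[3/2,11] -> hit [26/3,11], descend [2, 8]
    N2 x:[23/3,32/3] y:[26/3,32/3] z:[8,11] -> hit [26/3,32/3] leaf, test {P4@t=26/3, P14(miss)}
    N8 x:[10,11] y:[31/3,15] z:[3/2,5] -> miss, prune

9 AABB tests over nodes [0, 4, 1, 9, 6, 7, 10, 2, 8]; 2 leaves entered; closest P4.

== RESULT ==
9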